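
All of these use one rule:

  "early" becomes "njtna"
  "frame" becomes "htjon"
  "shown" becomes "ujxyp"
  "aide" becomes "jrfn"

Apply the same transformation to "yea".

The shift depends on letter class: consonant r→t is +2, but vowel e→n is +9. Vowels shift forward by 9 and consonants shift forward by 2.
For yea: y(cons)+2=a, e(vowel)+9=n, a(vowel)+9=j.

anj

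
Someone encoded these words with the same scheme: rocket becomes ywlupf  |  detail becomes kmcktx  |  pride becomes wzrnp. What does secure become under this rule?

zmlecq

Letter i (0-indexed) is shifted by i+7, so successive shifts are 7, 8, 9, ….
On secure: s+7=z, e+8=m, c+9=l, u+10=e, r+11=c, e+12=q.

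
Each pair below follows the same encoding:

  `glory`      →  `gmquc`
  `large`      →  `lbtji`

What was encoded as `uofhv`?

under

In glory: g→g is +0, l→m is +1, o→q is +2, r→u is +3 — the shift increases by 1 each position. Each letter shifts forward by its position index (0, 1, 2, …) — the shift grows by one for each successive letter.
Decoding uofhv: u−0=u, o−1=n, f−2=d, h−3=e, v−4=r.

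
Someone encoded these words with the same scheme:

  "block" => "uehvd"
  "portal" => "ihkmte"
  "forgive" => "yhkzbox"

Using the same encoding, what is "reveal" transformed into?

Compare letters: b→u is +19, l→e is +19, o→h is +19 — a constant shift. It's a constant shift of +19 (ROT19).
On reveal: r+19=k, e+19=x, v+19=o, e+19=x, a+19=t, l+19=e.

kxoxte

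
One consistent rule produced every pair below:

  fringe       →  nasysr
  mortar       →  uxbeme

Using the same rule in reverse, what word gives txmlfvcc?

The shift increases by 1 at each position, starting from +8: 8, 9, 10, ….
Decoding txmlfvcc: t−8=l, x−9=o, m−10=c, l−11=a, f−12=t, v−13=i, c−14=o, c−15=n.

location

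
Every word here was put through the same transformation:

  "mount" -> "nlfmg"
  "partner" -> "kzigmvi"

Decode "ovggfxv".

lettuce

Each pair mirrors across the alphabet (m↔n, o↔l, u↔f): positions sum to 25. This is the alphabet-reversal cipher (Atbash): a becomes z, b becomes y, etc.
Decoding ovggfxv: o↔l, v↔e, g↔t, g↔t, f↔u, x↔c, v↔e.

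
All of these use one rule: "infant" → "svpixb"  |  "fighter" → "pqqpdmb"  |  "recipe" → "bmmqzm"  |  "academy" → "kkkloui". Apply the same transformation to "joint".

Shifts by position in infant: pos 0: i→s (+10), pos 1: n→v (+8), pos 2: f→p (+10), pos 3: a→i (+8) — repeating every 2. It's a Vigenère-style cipher with numeric key [10,8]: position i shifts by key[i mod 2].
For joint: j+10=t, o+8=w, i+10=s, n+8=v, t+10=d.

twsvd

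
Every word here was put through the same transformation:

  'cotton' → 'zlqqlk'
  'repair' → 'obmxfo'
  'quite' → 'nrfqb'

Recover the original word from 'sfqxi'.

vital

Compare letters: c→z is +23, o→l is +23, t→q is +23 — a constant shift. Each letter is shifted forward by 23 in the alphabet (a Caesar shift of +23).
Decoding sfqxi: s−23=v, f−23=i, q−23=t, x−23=a, i−23=l.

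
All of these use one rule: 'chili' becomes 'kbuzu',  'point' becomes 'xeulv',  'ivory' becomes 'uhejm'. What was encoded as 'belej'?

honor

c(2)→k(10) and h(7)→b(1) fit y≡19x+24 (mod 26); the inverse of 19 mod 26 is 11. Each letter's alphabet position (a=0..z=25) is mapped through 19·x+24 mod 26 — an affine cipher.
Decoding belej: b(1)→11·(1−24)≡7=h; e(4)→11·(4−24)≡14=o; l(11)→11·(11−24)≡13=n; e(4)→11·(4−24)≡14=o; j(9)→11·(9−24)≡17=r (all mod 26).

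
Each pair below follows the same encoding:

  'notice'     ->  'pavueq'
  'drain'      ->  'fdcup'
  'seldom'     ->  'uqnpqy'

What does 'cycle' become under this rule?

ekexg

It's a Vigenère-style cipher with numeric key [2,12]: position i shifts by key[i mod 2].
For cycle: c+2=e, y+12=k, c+2=e, l+12=x, e+2=g.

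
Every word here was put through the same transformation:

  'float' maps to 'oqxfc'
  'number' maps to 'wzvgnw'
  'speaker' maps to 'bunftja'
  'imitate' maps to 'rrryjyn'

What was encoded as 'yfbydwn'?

pasture

A repeating key of period 2 is used — shifts +9, +5 over and over.
Undoing it on yfbydwn: y−9=p, f−5=a, b−9=s, y−5=t, d−9=u, w−5=r, n−9=e.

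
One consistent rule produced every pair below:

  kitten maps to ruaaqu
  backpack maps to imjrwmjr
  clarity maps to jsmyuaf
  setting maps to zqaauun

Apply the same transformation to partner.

wmyauqy

The shift depends on letter class: consonant k→r is +7, but vowel i→u is +12. The rule splits by letter class: vowels +12, consonants +7.
For partner: p(cons)+7=w, a(vowel)+12=m, r(cons)+7=y, t(cons)+7=a, n(cons)+7=u, e(vowel)+12=q, r(cons)+7=y.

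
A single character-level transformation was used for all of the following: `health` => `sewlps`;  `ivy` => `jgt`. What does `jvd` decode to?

The output letters match the input read backwards, each shifted +11: health reversed is htlaeh. The word is reversed, then every letter is shifted forward by 11.
Reversing it on jvd: shift back: j−11=y, v−11=k, d−11=s → yks; then reverse → sky.

sky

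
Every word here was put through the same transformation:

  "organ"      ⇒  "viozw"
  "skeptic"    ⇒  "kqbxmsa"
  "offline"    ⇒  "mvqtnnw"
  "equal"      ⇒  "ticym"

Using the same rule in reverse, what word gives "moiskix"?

package

Read the word backwards and shift each letter +8.
Undoing it on moiskix: shift back: m−8=e, o−8=g, i−8=a, s−8=k, k−8=c, i−8=a, x−8=p → egakcap; then reverse → package.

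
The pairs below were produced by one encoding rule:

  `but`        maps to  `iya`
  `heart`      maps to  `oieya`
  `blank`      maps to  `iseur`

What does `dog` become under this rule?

The shift depends on letter class: consonant b→i is +7, but vowel u→y is +4. Vowels shift forward by 4 and consonants shift forward by 7.
On dog: d(cons)+7=k, o(vowel)+4=s, g(cons)+7=n.

ksn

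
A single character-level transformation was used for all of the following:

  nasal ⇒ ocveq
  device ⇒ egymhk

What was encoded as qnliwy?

In nasal: n→o is +1, a→c is +2, s→v is +3, a→e is +4 — the shift increases by 1 each position. Each letter shifts forward by (position + 1), i.e. 1, 2, 3, … — the shift grows by one for each successive letter.
Undoing it on qnliwy: q−1=p, n−2=l, l−3=i, i−4=e, w−5=r, y−6=s.

pliers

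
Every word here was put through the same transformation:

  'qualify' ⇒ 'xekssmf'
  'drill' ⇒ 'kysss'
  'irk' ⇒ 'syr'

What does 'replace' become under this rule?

The shift depends on letter class: consonant q→x is +7, but vowel u→e is +10. The rule splits by letter class: vowels +10, consonants +7.
On replace: r(cons)+7=y, e(vowel)+10=o, p(cons)+7=w, l(cons)+7=s, a(vowel)+10=k, c(cons)+7=j, e(vowel)+10=o.

yowskjo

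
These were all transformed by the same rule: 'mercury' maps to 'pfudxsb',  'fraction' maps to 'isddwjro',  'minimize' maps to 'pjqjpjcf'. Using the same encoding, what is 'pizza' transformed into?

sjcad

Shifts by position in mercury: pos 0: m→p (+3), pos 1: e→f (+1), pos 2: r→u (+3), pos 3: c→d (+1) — repeating every 2. The shifts repeat in a cycle of length 2: positions 0,1,… shift by +3, +1, then the pattern repeats.
Applying it to pizza: p+3=s, i+1=j, z+3=c, z+1=a, a+3=d.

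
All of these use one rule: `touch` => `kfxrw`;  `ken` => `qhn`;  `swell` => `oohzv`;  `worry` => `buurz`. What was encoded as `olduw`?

trail

The output letters match the input read backwards, each shifted +3: touch reversed is hcuot. The word is reversed, then every letter is shifted forward by 3.
Reversing it on olduw: shift back: o−3=l, l−3=i, d−3=a, u−3=r, w−3=t → liart; then reverse → trail.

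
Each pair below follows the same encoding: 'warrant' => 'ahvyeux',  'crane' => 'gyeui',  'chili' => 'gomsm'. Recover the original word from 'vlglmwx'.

Shifts by position in warrant: pos 0: w→a (+4), pos 1: a→h (+7), pos 2: r→v (+4), pos 3: r→y (+7) — repeating every 2. A repeating key of period 2 is used — shifts +4, +7 over and over.
Reversing it on vlglmwx: v−4=r, l−7=e, g−4=c, l−7=e, m−4=i, w−7=p, x−4=t.

receipt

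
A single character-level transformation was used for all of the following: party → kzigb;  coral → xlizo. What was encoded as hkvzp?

speak

Each pair mirrors across the alphabet (p↔k, a↔z, r↔i): positions sum to 25. This is the alphabet-reversal cipher (Atbash): a becomes z, b becomes y, etc.
Undoing it on hkvzp: h↔s, k↔p, v↔e, z↔a, p↔k.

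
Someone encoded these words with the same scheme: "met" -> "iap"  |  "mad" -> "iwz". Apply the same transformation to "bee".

Compare letters: m→i is +22, e→a is +22, t→p is +22 — a constant shift. Every letter moves 22 places later in the alphabet, wrapping around z→a.
Applying it to bee: b+22=x, e+22=a, e+22=a.

xaa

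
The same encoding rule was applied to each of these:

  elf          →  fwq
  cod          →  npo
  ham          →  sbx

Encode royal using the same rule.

Two shifts are in play — +1 for a/e/i/o/u, +11 for every other letter.
Applying it to royal: r(cons)+11=c, o(vowel)+1=p, y(cons)+11=j, a(vowel)+1=b, l(cons)+11=w.

cpjbw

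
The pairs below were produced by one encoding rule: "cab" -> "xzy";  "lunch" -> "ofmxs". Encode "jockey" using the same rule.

qlxpvb

Each pair mirrors across the alphabet (c↔x, a↔z, b↔y): positions sum to 25. This is the alphabet-reversal cipher (Atbash): a becomes z, b becomes y, etc.
Applying it to jockey: j↔q, o↔l, c↔x, k↔p, e↔v, y↔b.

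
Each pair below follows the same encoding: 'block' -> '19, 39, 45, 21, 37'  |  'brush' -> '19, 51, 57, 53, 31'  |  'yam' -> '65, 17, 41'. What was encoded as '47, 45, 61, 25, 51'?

b(#2)→19 and l(#12)→39: differences scale by 2, so n = 2·pos + 15. With a=1..z=26, the number is 2·pos + 15.
Undoing it on 47, 45, 61, 25, 51: 47→(47−15)÷2=16=p, 45→(45−15)÷2=15=o, 61→(61−15)÷2=23=w, 25→(25−15)÷2=5=e, 51→(51−15)÷2=18=r.

power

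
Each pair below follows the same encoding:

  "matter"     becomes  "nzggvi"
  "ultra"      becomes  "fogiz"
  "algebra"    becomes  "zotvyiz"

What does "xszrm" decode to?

chain

Each pair mirrors across the alphabet (m↔n, a↔z, t↔g): positions sum to 25. This is the alphabet-reversal cipher (Atbash): a becomes z, b becomes y, etc.
Reversing it on xszrm: x↔c, s↔h, z↔a, r↔i, m↔n.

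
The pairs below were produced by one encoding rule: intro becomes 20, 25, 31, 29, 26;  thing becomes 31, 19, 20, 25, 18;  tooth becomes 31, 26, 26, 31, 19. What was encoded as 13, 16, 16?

i is letter #9 and maps to 20: an offset of 11. The number is (letter's place in the alphabet, a=1) + 11.
Reversing it on 13, 16, 16: 13→(13−11)÷1=2=b, 16→(16−11)÷1=5=e, 16→(16−11)÷1=5=e.

bee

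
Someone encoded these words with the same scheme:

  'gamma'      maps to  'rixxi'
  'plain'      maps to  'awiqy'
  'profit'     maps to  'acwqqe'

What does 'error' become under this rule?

The shift depends on letter class: consonant g→r is +11, but vowel a→i is +8. Vowels shift forward by 8 and consonants shift forward by 11.
Applying it to error: e(vowel)+8=m, r(cons)+11=c, r(cons)+11=c, o(vowel)+8=w, r(cons)+11=c.

mccwc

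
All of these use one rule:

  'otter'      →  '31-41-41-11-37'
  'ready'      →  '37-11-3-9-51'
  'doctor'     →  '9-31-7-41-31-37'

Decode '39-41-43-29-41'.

stunt

o(#15)→31 and t(#20)→41: differences scale by 2, so n = 2·pos + 1. Each letter becomes 2×(its alphabet position, a=1..z=26) + 1.
Decoding 39-41-43-29-41: 39→(39−1)÷2=19=s, 41→(41−1)÷2=20=t, 43→(43−1)÷2=21=u, 29→(29−1)÷2=14=n, 41→(41−1)÷2=20=t.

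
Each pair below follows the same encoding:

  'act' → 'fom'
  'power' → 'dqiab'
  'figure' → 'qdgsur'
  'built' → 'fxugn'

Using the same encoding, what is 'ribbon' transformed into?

zannud

The output letters match the input read backwards, each shifted +12: act reversed is tca. The word is reversed, then every letter is shifted forward by 12.
Applying it to ribbon: reverse → nobbir; then shift: n+12=z, o+12=a, b+12=n, b+12=n, i+12=u, r+12=d.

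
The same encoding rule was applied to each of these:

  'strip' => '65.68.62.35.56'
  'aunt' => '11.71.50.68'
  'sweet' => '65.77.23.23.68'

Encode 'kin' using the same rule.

41.35.50

s(#19)→65 and t(#20)→68: differences scale by 3, so n = 3·pos + 8. Each letter becomes 3×(its alphabet position, a=1..z=26) + 8.
On kin: k=11→41, i=9→35, n=14→50.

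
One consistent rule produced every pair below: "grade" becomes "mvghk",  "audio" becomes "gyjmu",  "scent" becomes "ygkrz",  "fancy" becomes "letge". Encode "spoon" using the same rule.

ytust

Shifts by position in grade: pos 0: g→m (+6), pos 1: r→v (+4), pos 2: a→g (+6), pos 3: d→h (+4) — repeating every 2. It's a Vigenère-style cipher with numeric key [6,4]: position i shifts by key[i mod 2].
For spoon: s+6=y, p+4=t, o+6=u, o+4=s, n+6=t.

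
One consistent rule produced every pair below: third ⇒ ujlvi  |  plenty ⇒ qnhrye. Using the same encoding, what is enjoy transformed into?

fpmsd

In third: t→u is +1, h→j is +2, i→l is +3, r→v is +4 — the shift increases by 1 each position. Each letter shifts forward by (position + 1), i.e. 1, 2, 3, … — the shift grows by one for each successive letter.
For enjoy: e+1=f, n+2=p, j+3=m, o+4=s, y+5=d.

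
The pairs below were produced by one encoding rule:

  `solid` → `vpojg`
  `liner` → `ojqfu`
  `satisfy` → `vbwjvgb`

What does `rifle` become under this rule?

Shifts by position in solid: pos 0: s→v (+3), pos 1: o→p (+1), pos 2: l→o (+3), pos 3: i→j (+1) — repeating every 2. The shifts repeat in a cycle of length 2: positions 0,1,… shift by +3, +1, then the pattern repeats.
Applying it to rifle: r+3=u, i+1=j, f+3=i, l+1=m, e+3=h.

ujimh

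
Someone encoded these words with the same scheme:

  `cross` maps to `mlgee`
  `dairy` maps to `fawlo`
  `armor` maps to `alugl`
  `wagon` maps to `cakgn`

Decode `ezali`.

c(2)→m(12) and r(17)→l(11) fit y≡19x+0 (mod 26); the inverse of 19 mod 26 is 11. Treating letters as 0–25, the rule is x ↦ 19x + 0 (mod 26).
Undoing it on ezali: e(4)→11·(4−0)≡18=s; z(25)→11·(25−0)≡15=p; a(0)→11·(0−0)≡0=a; l(11)→11·(11−0)≡17=r; i(8)→11·(8−0)≡10=k (all mod 26).

spark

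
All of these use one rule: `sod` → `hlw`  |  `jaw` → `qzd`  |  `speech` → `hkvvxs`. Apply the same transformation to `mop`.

nlk

This is the alphabet-reversal cipher (Atbash): a becomes z, b becomes y, etc.
For mop: m↔n, o↔l, p↔k.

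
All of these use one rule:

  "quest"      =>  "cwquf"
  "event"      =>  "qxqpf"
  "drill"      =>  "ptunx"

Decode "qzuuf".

exist

Shifts by position in quest: pos 0: q→c (+12), pos 1: u→w (+2), pos 2: e→q (+12), pos 3: s→u (+2) — repeating every 2. It's a Vigenère-style cipher with numeric key [12,2]: position i shifts by key[i mod 2].
Decoding qzuuf: q−12=e, z−2=x, u−12=i, u−2=s, f−12=t.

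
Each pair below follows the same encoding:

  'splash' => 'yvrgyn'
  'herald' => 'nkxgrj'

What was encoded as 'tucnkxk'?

nowhere

This is a Caesar cipher with shift 6.
Decoding tucnkxk: t−6=n, u−6=o, c−6=w, n−6=h, k−6=e, x−6=r, k−6=e.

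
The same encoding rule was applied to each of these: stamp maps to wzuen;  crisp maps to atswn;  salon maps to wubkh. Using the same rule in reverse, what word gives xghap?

bench

This is an affine cipher: with a=0,…,z=25, each position x becomes (3x+20) mod 26.
Undoing it on xghap: x(23)→9·(23−20)≡1=b; g(6)→9·(6−20)≡4=e; h(7)→9·(7−20)≡13=n; a(0)→9·(0−20)≡2=c; p(15)→9·(15−20)≡7=h (all mod 26).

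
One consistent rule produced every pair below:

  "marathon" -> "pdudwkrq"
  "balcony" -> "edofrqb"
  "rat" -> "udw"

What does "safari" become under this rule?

Compare letters: m→p is +3, a→d is +3, r→u is +3 — a constant shift. Each letter is shifted forward by 3 in the alphabet (a Caesar shift of +3).
For safari: s+3=v, a+3=d, f+3=i, a+3=d, r+3=u, i+3=l.

vdidul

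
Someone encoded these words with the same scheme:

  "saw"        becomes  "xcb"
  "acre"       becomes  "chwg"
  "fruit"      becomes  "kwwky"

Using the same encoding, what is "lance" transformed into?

qcshg

The rule splits by letter class: vowels +2, consonants +5.
On lance: l(cons)+5=q, a(vowel)+2=c, n(cons)+5=s, c(cons)+5=h, e(vowel)+2=g.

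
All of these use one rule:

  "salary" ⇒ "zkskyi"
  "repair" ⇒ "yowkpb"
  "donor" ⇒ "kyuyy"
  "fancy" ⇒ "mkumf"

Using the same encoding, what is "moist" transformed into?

It's a Vigenère-style cipher with numeric key [7,10]: position i shifts by key[i mod 2].
For moist: m+7=t, o+10=y, i+7=p, s+10=c, t+7=a.

typca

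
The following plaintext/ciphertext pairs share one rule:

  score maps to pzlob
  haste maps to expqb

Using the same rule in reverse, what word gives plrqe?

south

Compare letters: s→p is +23, c→z is +23, o→l is +23 — a constant shift. This is a Caesar cipher with shift 23.
Decoding plrqe: p−23=s, l−23=o, r−23=u, q−23=t, e−23=h.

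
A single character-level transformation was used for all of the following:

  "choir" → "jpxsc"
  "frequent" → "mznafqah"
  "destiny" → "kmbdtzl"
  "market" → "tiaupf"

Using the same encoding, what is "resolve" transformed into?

ymbywhr

In choir: c→j is +7, h→p is +8, o→x is +9, i→s is +10 — the shift increases by 1 each position. Each letter shifts forward by (position + 7), i.e. 7, 8, 9, … — the shift grows by one for each successive letter.
On resolve: r+7=y, e+8=m, s+9=b, o+10=y, l+11=w, v+12=h, e+13=r.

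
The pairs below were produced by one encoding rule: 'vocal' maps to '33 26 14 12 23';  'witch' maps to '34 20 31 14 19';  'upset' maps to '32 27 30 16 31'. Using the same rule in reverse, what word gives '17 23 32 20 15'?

fluid

The number is (letter's place in the alphabet, a=1) + 11.
Reversing it on 17 23 32 20 15: 17→(17−11)÷1=6=f, 23→(23−11)÷1=12=l, 32→(32−11)÷1=21=u, 20→(20−11)÷1=9=i, 15→(15−11)÷1=4=d.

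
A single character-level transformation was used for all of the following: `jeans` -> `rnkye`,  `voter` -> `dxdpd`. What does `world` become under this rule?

exbwp

In jeans: j→r is +8, e→n is +9, a→k is +10, n→y is +11 — the shift increases by 1 each position. The shift increases by 1 at each position, starting from +8: 8, 9, 10, ….
Applying it to world: w+8=e, o+9=x, r+10=b, l+11=w, d+12=p.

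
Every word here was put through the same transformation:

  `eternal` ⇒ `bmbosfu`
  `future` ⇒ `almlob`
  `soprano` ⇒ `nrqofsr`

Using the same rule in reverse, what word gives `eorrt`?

broom

e(4)→b(1) and t(19)→m(12) fit y≡25x+5 (mod 26); the inverse of 25 mod 26 is 25. This is an affine cipher: with a=0,…,z=25, each position x becomes (25x+5) mod 26.
Undoing it on eorrt: e(4)→25·(4−5)≡1=b; o(14)→25·(14−5)≡17=r; r(17)→25·(17−5)≡14=o; r(17)→25·(17−5)≡14=o; t(19)→25·(19−5)≡12=m (all mod 26).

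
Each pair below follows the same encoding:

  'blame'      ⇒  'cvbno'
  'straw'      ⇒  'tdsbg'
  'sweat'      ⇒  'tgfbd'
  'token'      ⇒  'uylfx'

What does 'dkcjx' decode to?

cabin

Shifts by position in blame: pos 0: b→c (+1), pos 1: l→v (+10), pos 2: a→b (+1), pos 3: m→n (+1), pos 4: e→o (+10) — repeating every 3. It's a Vigenère-style cipher with numeric key [1,10,1]: position i shifts by key[i mod 3].
Reversing it on dkcjx: d−1=c, k−10=a, c−1=b, j−1=i, x−10=n.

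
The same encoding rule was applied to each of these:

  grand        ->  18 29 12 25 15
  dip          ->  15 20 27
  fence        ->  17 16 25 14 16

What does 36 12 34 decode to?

g is letter #7 and maps to 18: an offset of 11. The number is (letter's place in the alphabet, a=1) + 11.
Decoding 36 12 34: 36→(36−11)÷1=25=y, 12→(12−11)÷1=1=a, 34→(34−11)÷1=23=w.

yaw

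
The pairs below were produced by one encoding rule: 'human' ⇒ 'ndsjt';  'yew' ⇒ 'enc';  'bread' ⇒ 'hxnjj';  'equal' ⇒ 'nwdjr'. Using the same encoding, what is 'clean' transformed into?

irnjt

The shift depends on letter class: consonant h→n is +6, but vowel u→d is +9. Vowels shift forward by 9 and consonants shift forward by 6.
For clean: c(cons)+6=i, l(cons)+6=r, e(vowel)+9=n, a(vowel)+9=j, n(cons)+6=t.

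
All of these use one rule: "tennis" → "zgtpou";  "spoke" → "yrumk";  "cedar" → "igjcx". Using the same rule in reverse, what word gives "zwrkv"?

tulip

The shifts repeat in a cycle of length 2: positions 0,1,… shift by +6, +2, then the pattern repeats.
Undoing it on zwrkv: z−6=t, w−2=u, r−6=l, k−2=i, v−6=p.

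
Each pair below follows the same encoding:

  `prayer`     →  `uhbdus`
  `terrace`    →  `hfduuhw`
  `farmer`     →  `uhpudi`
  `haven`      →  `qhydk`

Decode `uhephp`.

The word is reversed, then every letter is shifted forward by 3.
Decoding uhephp: shift back: u−3=r, h−3=e, e−3=b, p−3=m, h−3=e, p−3=m → rebmem; then reverse → member.

member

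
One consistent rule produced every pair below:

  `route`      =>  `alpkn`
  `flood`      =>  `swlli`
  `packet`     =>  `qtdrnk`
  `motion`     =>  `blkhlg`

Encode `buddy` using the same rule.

r(17)→a(0) and o(14)→l(11) fit y≡5x+19 (mod 26); the inverse of 5 mod 26 is 21. Treating letters as 0–25, the rule is x ↦ 5x + 19 (mod 26).
On buddy: b(1)→5·1+19≡24=y; u(20)→5·20+19≡15=p; d(3)→5·3+19≡8=i; d(3)→5·3+19≡8=i; y(24)→5·24+19≡9=j (all mod 26).

ypiij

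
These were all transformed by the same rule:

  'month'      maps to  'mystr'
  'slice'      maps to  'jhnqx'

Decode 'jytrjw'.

remote

The output letters match the input read backwards, each shifted +5: month reversed is htnom. Two steps: reverse the string, then apply a Caesar shift of +5.
Undoing it on jytrjw: shift back: j−5=e, y−5=t, t−5=o, r−5=m, j−5=e, w−5=r → etomer; then reverse → remote.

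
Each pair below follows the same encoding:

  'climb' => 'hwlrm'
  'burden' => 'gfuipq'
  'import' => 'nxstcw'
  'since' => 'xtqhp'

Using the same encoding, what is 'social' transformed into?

xzfnlo

Shifts by position in climb: pos 0: c→h (+5), pos 1: l→w (+11), pos 2: i→l (+3), pos 3: m→r (+5), pos 4: b→m (+11) — repeating every 3. A repeating key of period 3 is used — shifts +5, +11, +3 over and over.
On social: s+5=x, o+11=z, c+3=f, i+5=n, a+11=l, l+3=o.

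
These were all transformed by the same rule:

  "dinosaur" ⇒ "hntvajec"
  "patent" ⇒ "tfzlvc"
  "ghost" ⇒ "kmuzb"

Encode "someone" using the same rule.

wtslwwo

Each letter shifts forward by (position + 4), i.e. 4, 5, 6, … — the shift grows by one for each successive letter.
Applying it to someone: s+4=w, o+5=t, m+6=s, e+7=l, o+8=w, n+9=w, e+10=o.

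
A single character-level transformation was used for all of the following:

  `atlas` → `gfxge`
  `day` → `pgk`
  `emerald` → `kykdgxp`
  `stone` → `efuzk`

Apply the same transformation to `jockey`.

The shift depends on letter class: consonant t→f is +12, but vowel a→g is +6. Vowels shift forward by 6 and consonants shift forward by 12.
For jockey: j(cons)+12=v, o(vowel)+6=u, c(cons)+12=o, k(cons)+12=w, e(vowel)+6=k, y(cons)+12=k.

vuowkk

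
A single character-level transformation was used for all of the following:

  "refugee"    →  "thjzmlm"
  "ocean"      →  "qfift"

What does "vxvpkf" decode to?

turkey

In refugee: r→t is +2, e→h is +3, f→j is +4, u→z is +5 — the shift increases by 1 each position. Letter i (0-indexed) is shifted by i+2, so successive shifts are 2, 3, 4, ….
Undoing it on vxvpkf: v−2=t, x−3=u, v−4=r, p−5=k, k−6=e, f−7=y.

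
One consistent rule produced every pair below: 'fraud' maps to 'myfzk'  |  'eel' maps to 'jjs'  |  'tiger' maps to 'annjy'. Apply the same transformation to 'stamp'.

The shift depends on letter class: consonant f→m is +7, but vowel a→f is +5. Two shifts are in play — +5 for a/e/i/o/u, +7 for every other letter.
On stamp: s(cons)+7=z, t(cons)+7=a, a(vowel)+5=f, m(cons)+7=t, p(cons)+7=w.

zaftw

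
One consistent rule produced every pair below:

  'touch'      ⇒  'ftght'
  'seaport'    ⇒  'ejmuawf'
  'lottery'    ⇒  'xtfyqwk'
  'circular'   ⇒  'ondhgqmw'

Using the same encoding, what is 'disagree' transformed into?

Shifts by position in touch: pos 0: t→f (+12), pos 1: o→t (+5), pos 2: u→g (+12), pos 3: c→h (+5) — repeating every 2. The shifts repeat in a cycle of length 2: positions 0,1,… shift by +12, +5, then the pattern repeats.
Applying it to disagree: d+12=p, i+5=n, s+12=e, a+5=f, g+12=s, r+5=w, e+12=q, e+5=j.

pnefswqj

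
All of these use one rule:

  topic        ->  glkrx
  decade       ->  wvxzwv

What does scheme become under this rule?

hxsvnv

Each pair mirrors across the alphabet (t↔g, o↔l, p↔k): positions sum to 25. This is the alphabet-reversal cipher (Atbash): a becomes z, b becomes y, etc.
For scheme: s↔h, c↔x, h↔s, e↔v, m↔n, e↔v.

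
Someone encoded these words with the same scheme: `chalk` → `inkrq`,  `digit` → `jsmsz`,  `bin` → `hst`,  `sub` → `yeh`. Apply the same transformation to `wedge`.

The rule splits by letter class: vowels +10, consonants +6.
For wedge: w(cons)+6=c, e(vowel)+10=o, d(cons)+6=j, g(cons)+6=m, e(vowel)+10=o.

cojmo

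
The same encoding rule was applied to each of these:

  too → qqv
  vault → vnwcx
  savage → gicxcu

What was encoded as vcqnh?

Read the word backwards and shift each letter +2.
Undoing it on vcqnh: shift back: v−2=t, c−2=a, q−2=o, n−2=l, h−2=f → taolf; then reverse → float.

float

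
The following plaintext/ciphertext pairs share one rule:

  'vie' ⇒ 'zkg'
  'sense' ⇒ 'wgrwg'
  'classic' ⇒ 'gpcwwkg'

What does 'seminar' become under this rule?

wgqkrcv

The shift depends on letter class: consonant v→z is +4, but vowel i→k is +2. Two shifts are in play — +2 for a/e/i/o/u, +4 for every other letter.
Applying it to seminar: s(cons)+4=w, e(vowel)+2=g, m(cons)+4=q, i(vowel)+2=k, n(cons)+4=r, a(vowel)+2=c, r(cons)+4=v.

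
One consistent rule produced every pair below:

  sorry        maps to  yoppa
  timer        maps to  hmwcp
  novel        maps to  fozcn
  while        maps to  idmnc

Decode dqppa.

s(18)→y(24) and o(14)→o(14) fit y≡9x+18 (mod 26); the inverse of 9 mod 26 is 3. This is an affine cipher: with a=0,…,z=25, each position x becomes (9x+18) mod 26.
Reversing it on dqppa: d(3)→3·(3−18)≡7=h; q(16)→3·(16−18)≡20=u; p(15)→3·(15−18)≡17=r; p(15)→3·(15−18)≡17=r; a(0)→3·(0−18)≡24=y (all mod 26).

hurry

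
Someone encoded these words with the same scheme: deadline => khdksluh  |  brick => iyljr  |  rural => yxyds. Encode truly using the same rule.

ayxsf

Two shifts are in play — +3 for a/e/i/o/u, +7 for every other letter.
On truly: t(cons)+7=a, r(cons)+7=y, u(vowel)+3=x, l(cons)+7=s, y(cons)+7=f.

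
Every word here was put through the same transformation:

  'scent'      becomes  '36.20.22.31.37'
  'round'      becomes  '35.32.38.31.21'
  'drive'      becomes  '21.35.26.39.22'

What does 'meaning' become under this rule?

30.22.18.31.26.31.24

s is letter #19 and maps to 36: an offset of 17. The number is (letter's place in the alphabet, a=1) + 17.
On meaning: m=13→30, e=5→22, a=1→18, n=14→31, i=9→26, n=14→31, g=7→24.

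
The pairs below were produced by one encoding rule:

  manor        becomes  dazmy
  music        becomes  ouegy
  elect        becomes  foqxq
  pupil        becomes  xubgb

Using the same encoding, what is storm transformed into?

ydafe

The output letters match the input read backwards, each shifted +12: manor reversed is ronam. Two steps: reverse the string, then apply a Caesar shift of +12.
For storm: reverse → mrots; then shift: m+12=y, r+12=d, o+12=a, t+12=f, s+12=e.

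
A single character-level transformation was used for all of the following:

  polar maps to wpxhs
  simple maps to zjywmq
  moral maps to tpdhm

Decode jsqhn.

cream

Shifts by position in polar: pos 0: p→w (+7), pos 1: o→p (+1), pos 2: l→x (+12), pos 3: a→h (+7), pos 4: r→s (+1) — repeating every 3. A repeating key of period 3 is used — shifts +7, +1, +12 over and over.
Undoing it on jsqhn: j−7=c, s−1=r, q−12=e, h−7=a, n−1=m.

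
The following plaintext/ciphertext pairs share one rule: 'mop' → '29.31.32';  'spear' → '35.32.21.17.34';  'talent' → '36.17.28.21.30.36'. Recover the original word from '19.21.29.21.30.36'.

cement

m is letter #13 and maps to 29: an offset of 16. The number is (letter's place in the alphabet, a=1) + 16.
Undoing it on 19.21.29.21.30.36: 19→(19−16)÷1=3=c, 21→(21−16)÷1=5=e, 29→(29−16)÷1=13=m, 21→(21−16)÷1=5=e, 30→(30−16)÷1=14=n, 36→(36−16)÷1=20=t.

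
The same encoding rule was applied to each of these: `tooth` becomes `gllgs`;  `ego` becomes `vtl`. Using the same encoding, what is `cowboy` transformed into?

Each pair mirrors across the alphabet (t↔g, o↔l, o↔l): positions sum to 25. Each letter is replaced by its mirror in the alphabet: a↔z, b↔y, c↔x, and so on (the Atbash cipher).
On cowboy: c↔x, o↔l, w↔d, b↔y, o↔l, y↔b.

xldylb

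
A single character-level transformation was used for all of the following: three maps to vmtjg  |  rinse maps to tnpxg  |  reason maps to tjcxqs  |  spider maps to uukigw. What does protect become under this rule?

rwqyghv

Shifts by position in three: pos 0: t→v (+2), pos 1: h→m (+5), pos 2: r→t (+2), pos 3: e→j (+5) — repeating every 2. The shifts repeat in a cycle of length 2: positions 0,1,… shift by +2, +5, then the pattern repeats.
Applying it to protect: p+2=r, r+5=w, o+2=q, t+5=y, e+2=g, c+5=h, t+2=v.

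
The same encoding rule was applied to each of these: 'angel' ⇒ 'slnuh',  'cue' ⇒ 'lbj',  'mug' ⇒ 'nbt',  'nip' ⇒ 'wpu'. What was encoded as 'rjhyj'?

crack

The output letters match the input read backwards, each shifted +7: angel reversed is legna. The word is reversed, then every letter is shifted forward by 7.
Undoing it on rjhyj: shift back: r−7=k, j−7=c, h−7=a, y−7=r, j−7=c → kcarc; then reverse → crack.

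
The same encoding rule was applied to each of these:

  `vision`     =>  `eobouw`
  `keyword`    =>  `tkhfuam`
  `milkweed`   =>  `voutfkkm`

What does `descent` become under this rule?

mkblkwc

The rule splits by letter class: vowels +6, consonants +9.
For descent: d(cons)+9=m, e(vowel)+6=k, s(cons)+9=b, c(cons)+9=l, e(vowel)+6=k, n(cons)+9=w, t(cons)+9=c.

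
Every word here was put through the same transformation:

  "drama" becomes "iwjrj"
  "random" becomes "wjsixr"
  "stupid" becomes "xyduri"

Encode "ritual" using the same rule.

wrydjq

The shift depends on letter class: consonant d→i is +5, but vowel a→j is +9. Two shifts are in play — +9 for a/e/i/o/u, +5 for every other letter.
Applying it to ritual: r(cons)+5=w, i(vowel)+9=r, t(cons)+5=y, u(vowel)+9=d, a(vowel)+9=j, l(cons)+5=q.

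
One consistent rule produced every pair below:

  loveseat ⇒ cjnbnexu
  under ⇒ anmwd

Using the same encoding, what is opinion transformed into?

wxrwryx

Read the word backwards and shift each letter +9.
Applying it to opinion: reverse → noinipo; then shift: n+9=w, o+9=x, i+9=r, n+9=w, i+9=r, p+9=y, o+9=x.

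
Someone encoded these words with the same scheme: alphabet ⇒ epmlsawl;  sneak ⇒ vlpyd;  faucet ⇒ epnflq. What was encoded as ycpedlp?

Two steps: reverse the string, then apply a Caesar shift of +11.
Undoing it on ycpedlp: shift back: y−11=n, c−11=r, p−11=e, e−11=t, d−11=s, l−11=a, p−11=e → nretsae; then reverse → eastern.

eastern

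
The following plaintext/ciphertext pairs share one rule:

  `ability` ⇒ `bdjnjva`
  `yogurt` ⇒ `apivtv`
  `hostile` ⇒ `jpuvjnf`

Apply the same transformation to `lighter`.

njijvft

The shift depends on letter class: consonant b→d is +2, but vowel a→b is +1. Vowels shift forward by 1 and consonants shift forward by 2.
Applying it to lighter: l(cons)+2=n, i(vowel)+1=j, g(cons)+2=i, h(cons)+2=j, t(cons)+2=v, e(vowel)+1=f, r(cons)+2=t.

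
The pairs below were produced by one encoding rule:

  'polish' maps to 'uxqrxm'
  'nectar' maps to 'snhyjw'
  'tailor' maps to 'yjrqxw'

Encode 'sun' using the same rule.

The shift depends on letter class: consonant p→u is +5, but vowel o→x is +9. Vowels shift forward by 9 and consonants shift forward by 5.
On sun: s(cons)+5=x, u(vowel)+9=d, n(cons)+5=s.

xds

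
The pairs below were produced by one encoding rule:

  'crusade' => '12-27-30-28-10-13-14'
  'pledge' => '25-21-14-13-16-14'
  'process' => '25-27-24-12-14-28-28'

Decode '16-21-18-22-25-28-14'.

The number is (letter's place in the alphabet, a=1) + 9.
Undoing it on 16-21-18-22-25-28-14: 16→(16−9)÷1=7=g, 21→(21−9)÷1=12=l, 18→(18−9)÷1=9=i, 22→(22−9)÷1=13=m, 25→(25−9)÷1=16=p, 28→(28−9)÷1=19=s, 14→(14−9)÷1=5=e.

glimpse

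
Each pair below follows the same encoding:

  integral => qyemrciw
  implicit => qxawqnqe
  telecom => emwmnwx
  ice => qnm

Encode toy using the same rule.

ewj

The shift depends on letter class: consonant n→y is +11, but vowel i→q is +8. Two shifts are in play — +8 for a/e/i/o/u, +11 for every other letter.
On toy: t(cons)+11=e, o(vowel)+8=w, y(cons)+11=j.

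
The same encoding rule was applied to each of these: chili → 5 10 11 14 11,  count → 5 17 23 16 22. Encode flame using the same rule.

Each letter is replaced by its alphabet position (a=1..z=26) + 2.
For flame: f=6→8, l=12→14, a=1→3, m=13→15, e=5→7.

8 14 3 15 7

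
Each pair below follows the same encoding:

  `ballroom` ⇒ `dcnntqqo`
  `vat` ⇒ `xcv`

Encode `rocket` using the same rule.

Compare letters: b→d is +2, a→c is +2, l→n is +2 — a constant shift. This is a Caesar cipher with shift 2.
On rocket: r+2=t, o+2=q, c+2=e, k+2=m, e+2=g, t+2=v.

tqemgv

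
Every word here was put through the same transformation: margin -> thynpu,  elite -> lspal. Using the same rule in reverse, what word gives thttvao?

mammoth

This is a Caesar cipher with shift 7.
Reversing it on thttvao: t−7=m, h−7=a, t−7=m, t−7=m, v−7=o, a−7=t, o−7=h.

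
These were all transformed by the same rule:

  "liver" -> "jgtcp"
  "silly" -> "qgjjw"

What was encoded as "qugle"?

Compare letters: l→j is +24, i→g is +24, v→t is +24 — a constant shift. This is a Caesar cipher with shift 24.
Reversing it on qugle: q−24=s, u−24=w, g−24=i, l−24=n, e−24=g.

swing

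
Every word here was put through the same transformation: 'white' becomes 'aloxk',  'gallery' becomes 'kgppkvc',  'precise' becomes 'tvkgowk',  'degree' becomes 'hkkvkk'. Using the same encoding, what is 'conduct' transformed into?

gurhagx

The rule splits by letter class: vowels +6, consonants +4.
For conduct: c(cons)+4=g, o(vowel)+6=u, n(cons)+4=r, d(cons)+4=h, u(vowel)+6=a, c(cons)+4=g, t(cons)+4=x.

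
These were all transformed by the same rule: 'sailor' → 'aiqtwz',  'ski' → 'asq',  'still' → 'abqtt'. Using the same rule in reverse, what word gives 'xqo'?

pig

Compare letters: s→a is +8, a→i is +8, i→q is +8 — a constant shift. Every letter moves 8 places later in the alphabet, wrapping around z→a.
Undoing it on xqo: x−8=p, q−8=i, o−8=g.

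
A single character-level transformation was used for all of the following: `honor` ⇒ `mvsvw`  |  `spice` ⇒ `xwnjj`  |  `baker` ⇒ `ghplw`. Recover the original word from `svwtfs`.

Shifts by position in honor: pos 0: h→m (+5), pos 1: o→v (+7), pos 2: n→s (+5), pos 3: o→v (+7) — repeating every 2. A repeating key of period 2 is used — shifts +5, +7 over and over.
Decoding svwtfs: s−5=n, v−7=o, w−5=r, t−7=m, f−5=a, s−7=l.

normal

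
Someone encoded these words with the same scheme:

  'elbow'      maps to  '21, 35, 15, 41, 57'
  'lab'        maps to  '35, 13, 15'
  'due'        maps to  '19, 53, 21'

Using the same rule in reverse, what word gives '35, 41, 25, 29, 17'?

e(#5)→21 and l(#12)→35: differences scale by 2, so n = 2·pos + 11. Each letter becomes 2×(its alphabet position, a=1..z=26) + 11.
Undoing it on 35, 41, 25, 29, 17: 35→(35−11)÷2=12=l, 41→(41−11)÷2=15=o, 25→(25−11)÷2=7=g, 29→(29−11)÷2=9=i, 17→(17−11)÷2=3=c.

logic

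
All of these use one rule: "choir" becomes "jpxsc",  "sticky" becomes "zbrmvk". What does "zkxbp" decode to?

score

In choir: c→j is +7, h→p is +8, o→x is +9, i→s is +10 — the shift increases by 1 each position. Each letter shifts forward by (position + 7), i.e. 7, 8, 9, … — the shift grows by one for each successive letter.
Decoding zkxbp: z−7=s, k−8=c, x−9=o, b−10=r, p−11=e.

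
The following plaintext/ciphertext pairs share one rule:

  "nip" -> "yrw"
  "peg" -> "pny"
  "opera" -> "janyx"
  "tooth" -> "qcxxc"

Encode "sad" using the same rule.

The output letters match the input read backwards, each shifted +9: nip reversed is pin. The word is reversed, then every letter is shifted forward by 9.
For sad: reverse → das; then shift: d+9=m, a+9=j, s+9=b.

mjb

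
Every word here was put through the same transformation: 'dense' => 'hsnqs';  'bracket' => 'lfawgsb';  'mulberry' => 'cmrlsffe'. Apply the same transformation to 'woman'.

d(3)→h(7) and e(4)→s(18) fit y≡11x+0 (mod 26); the inverse of 11 mod 26 is 19. This is an affine cipher: with a=0,…,z=25, each position x becomes (11x+0) mod 26.
For woman: w(22)→11·22+0≡8=i; o(14)→11·14+0≡24=y; m(12)→11·12+0≡2=c; a(0)→11·0+0≡0=a; n(13)→11·13+0≡13=n (all mod 26).

iycan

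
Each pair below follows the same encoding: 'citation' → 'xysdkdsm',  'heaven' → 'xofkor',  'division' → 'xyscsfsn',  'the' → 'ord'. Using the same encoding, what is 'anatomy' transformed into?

The output letters match the input read backwards, each shifted +10: citation reversed is noitatic. Two steps: reverse the string, then apply a Caesar shift of +10.
For anatomy: reverse → ymotana; then shift: y+10=i, m+10=w, o+10=y, t+10=d, a+10=k, n+10=x, a+10=k.

iwydkxk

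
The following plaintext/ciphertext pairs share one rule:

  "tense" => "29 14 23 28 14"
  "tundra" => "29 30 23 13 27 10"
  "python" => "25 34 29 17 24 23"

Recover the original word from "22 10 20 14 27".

maker

t is letter #20 and maps to 29: an offset of 9. The number is (letter's place in the alphabet, a=1) + 9.
Undoing it on 22 10 20 14 27: 22→(22−9)÷1=13=m, 10→(10−9)÷1=1=a, 20→(20−9)÷1=11=k, 14→(14−9)÷1=5=e, 27→(27−9)÷1=18=r.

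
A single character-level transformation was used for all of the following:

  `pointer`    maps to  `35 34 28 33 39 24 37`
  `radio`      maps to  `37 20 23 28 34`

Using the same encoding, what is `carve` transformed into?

Each letter is replaced by its alphabet position (a=1..z=26) + 19.
For carve: c=3→22, a=1→20, r=18→37, v=22→41, e=5→24.

22 20 37 41 24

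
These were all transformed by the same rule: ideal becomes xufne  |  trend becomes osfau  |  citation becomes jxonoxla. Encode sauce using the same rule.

i(8)→x(23) and d(3)→u(20) fit y≡11x+13 (mod 26); the inverse of 11 mod 26 is 19. This is an affine cipher: with a=0,…,z=25, each position x becomes (11x+13) mod 26.
On sauce: s(18)→11·18+13≡3=d; a(0)→11·0+13≡13=n; u(20)→11·20+13≡25=z; c(2)→11·2+13≡9=j; e(4)→11·4+13≡5=f (all mod 26).

dnzjf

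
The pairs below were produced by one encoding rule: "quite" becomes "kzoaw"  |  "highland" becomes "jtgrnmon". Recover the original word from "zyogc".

waist

The word is reversed, then every letter is shifted forward by 6.
Decoding zyogc: shift back: z−6=t, y−6=s, o−6=i, g−6=a, c−6=w → tsiaw; then reverse → waist.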